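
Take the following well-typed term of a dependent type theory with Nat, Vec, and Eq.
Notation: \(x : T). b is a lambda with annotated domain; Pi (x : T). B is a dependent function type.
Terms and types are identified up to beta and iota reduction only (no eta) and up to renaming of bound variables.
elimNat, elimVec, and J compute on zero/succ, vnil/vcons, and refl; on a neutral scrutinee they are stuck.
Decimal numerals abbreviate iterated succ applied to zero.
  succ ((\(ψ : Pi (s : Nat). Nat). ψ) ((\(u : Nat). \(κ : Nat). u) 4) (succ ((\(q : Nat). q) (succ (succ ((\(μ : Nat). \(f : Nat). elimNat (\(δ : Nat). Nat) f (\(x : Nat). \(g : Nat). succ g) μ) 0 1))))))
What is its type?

the term's type:
  Nat


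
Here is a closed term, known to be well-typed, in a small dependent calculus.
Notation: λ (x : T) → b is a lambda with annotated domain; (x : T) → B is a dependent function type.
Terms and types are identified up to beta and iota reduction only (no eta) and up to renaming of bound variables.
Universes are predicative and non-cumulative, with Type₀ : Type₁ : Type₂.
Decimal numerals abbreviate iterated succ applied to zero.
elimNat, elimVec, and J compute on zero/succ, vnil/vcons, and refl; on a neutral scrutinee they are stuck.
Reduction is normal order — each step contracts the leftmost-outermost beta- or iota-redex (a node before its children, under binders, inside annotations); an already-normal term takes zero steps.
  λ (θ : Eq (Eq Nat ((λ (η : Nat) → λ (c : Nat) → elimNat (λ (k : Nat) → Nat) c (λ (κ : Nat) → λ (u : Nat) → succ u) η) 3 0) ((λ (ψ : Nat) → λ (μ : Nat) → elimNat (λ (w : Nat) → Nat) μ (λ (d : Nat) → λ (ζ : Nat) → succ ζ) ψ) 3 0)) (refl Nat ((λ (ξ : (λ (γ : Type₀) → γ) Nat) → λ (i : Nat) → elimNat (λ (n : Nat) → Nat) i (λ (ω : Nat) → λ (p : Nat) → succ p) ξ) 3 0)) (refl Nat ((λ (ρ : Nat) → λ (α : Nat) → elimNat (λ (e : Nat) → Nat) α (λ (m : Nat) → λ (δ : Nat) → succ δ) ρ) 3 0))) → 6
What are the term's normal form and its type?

resulting normal form:
  λ (θ : Eq (Eq Nat 3 3) (refl Nat 3) (refl Nat 3)) → 6
the term's type:
  (θ : Eq (Eq Nat 3 3) (refl Nat 3) (refl Nat 3)) → Nat


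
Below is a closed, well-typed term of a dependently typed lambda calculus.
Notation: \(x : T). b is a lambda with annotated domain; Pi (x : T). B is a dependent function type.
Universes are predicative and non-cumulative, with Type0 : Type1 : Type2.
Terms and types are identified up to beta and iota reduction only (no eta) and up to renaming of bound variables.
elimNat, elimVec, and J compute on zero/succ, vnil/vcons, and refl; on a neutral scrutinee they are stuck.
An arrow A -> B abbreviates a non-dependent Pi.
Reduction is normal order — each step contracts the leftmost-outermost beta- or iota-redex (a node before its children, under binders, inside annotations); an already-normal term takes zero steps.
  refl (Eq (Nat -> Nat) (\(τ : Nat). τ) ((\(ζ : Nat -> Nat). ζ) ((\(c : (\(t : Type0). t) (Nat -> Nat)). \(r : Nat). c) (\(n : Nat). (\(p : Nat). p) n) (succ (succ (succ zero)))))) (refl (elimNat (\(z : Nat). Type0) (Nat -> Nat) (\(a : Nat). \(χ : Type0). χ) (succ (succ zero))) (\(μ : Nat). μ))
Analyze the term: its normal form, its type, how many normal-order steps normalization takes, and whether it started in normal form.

reduced normal form:
  refl (Eq (Nat -> Nat) (\(τ : Nat). τ) (\(ζ : Nat). ζ)) (refl (Nat -> Nat) (\(c : Nat). c))
inferred type:
  Eq (Eq (Nat -> Nat) (\(τ : Nat). τ) (\(ζ : Nat). ζ)) (refl (Nat -> Nat) (\(c : Nat). c)) (refl (Nat -> Nat) (\(t : Nat). t))
steps to reach normal form (normal order): 11
already normal: no
first contracted redex: a beta-redex


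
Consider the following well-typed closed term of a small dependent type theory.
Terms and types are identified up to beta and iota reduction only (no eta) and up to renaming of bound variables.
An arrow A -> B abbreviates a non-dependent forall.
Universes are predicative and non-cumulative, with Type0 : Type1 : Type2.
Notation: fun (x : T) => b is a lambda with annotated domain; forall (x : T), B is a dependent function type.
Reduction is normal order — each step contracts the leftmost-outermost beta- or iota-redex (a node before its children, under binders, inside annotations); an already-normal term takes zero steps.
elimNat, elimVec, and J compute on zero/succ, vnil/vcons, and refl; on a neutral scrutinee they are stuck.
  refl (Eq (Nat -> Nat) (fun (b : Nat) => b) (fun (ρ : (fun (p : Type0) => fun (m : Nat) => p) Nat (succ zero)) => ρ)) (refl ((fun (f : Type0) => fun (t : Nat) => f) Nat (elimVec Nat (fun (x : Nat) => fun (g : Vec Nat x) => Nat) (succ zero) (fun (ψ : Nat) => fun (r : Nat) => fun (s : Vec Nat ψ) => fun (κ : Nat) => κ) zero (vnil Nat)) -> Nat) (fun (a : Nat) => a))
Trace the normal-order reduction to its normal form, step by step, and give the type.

reduction (normal order):
  refl (Eq (Nat -> Nat) (fun (b : Nat) => b) (fun (ρ : (fun (p : Type0) => fun (m : Nat) => p) Nat (succ zero)) => ρ)) (refl ((fun (f : Type0) => fun (t : Nat) => f) Nat (elimVec Nat (fun (x : Nat) => fun (g : Vec Nat x) => Nat) (succ zero) (fun (ψ : Nat) => fun (r : Nat) => fun (s : Vec Nat ψ) => fun (κ : Nat) => κ) zero (vnil Nat)) -> Nat) (fun (a : Nat) => a))
  ~> refl (Eq (Nat -> Nat) (fun (b : Nat) => b) (fun (ρ : (fun (p : Nat) => Nat) (succ zero)) => ρ)) (refl ((fun (m : Type0) => fun (f : Nat) => m) Nat (elimVec Nat (fun (t : Nat) => fun (x : Vec Nat t) => Nat) (succ zero) (fun (g : Nat) => fun (ψ : Nat) => fun (r : Vec Nat g) => fun (s : Nat) => s) zero (vnil Nat)) -> Nat) (fun (κ : Nat) => κ))
  ~> refl (Eq (Nat -> Nat) (fun (b : Nat) => b) (fun (ρ : Nat) => ρ)) (refl ((fun (p : Type0) => fun (m : Nat) => p) Nat (elimVec Nat (fun (f : Nat) => fun (t : Vec Nat f) => Nat) (succ zero) (fun (x : Nat) => fun (g : Nat) => fun (ψ : Vec Nat x) => fun (r : Nat) => r) zero (vnil Nat)) -> Nat) (fun (s : Nat) => s))
  ~> refl (Eq (Nat -> Nat) (fun (b : Nat) => b) (fun (ρ : Nat) => ρ)) (refl ((fun (p : Nat) => Nat) (elimVec Nat (fun (m : Nat) => fun (f : Vec Nat m) => Nat) (succ zero) (fun (t : Nat) => fun (x : Nat) => fun (g : Vec Nat t) => fun (ψ : Nat) => ψ) zero (vnil Nat)) -> Nat) (fun (r : Nat) => r))
  ~> refl (Eq (Nat -> Nat) (fun (b : Nat) => b) (fun (ρ : Nat) => ρ)) (refl (Nat -> Nat) (fun (p : Nat) => p))
type:
  Eq (Eq (Nat -> Nat) (fun (b : Nat) => b) (fun (ρ : Nat) => ρ)) (refl (Nat -> Nat) (fun (p : Nat) => p)) (refl (Nat -> Nat) (fun (m : Nat) => m))


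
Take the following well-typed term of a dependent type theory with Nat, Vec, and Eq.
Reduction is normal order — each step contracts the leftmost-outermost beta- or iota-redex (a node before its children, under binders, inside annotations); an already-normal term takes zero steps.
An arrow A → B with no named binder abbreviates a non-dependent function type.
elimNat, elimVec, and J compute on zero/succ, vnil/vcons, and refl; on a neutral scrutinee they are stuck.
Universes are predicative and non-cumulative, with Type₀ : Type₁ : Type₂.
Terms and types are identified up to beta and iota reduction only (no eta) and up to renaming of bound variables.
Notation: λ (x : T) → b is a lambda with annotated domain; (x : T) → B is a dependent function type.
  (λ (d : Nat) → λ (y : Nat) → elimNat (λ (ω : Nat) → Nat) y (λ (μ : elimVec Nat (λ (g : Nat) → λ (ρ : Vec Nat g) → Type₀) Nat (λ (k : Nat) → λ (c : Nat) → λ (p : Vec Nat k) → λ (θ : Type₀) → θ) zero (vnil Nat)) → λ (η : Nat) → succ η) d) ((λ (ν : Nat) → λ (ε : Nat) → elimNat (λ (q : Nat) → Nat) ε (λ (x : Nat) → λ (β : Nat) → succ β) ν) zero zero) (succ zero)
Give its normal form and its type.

normal form:
  succ zero
inferred type:
  Nat


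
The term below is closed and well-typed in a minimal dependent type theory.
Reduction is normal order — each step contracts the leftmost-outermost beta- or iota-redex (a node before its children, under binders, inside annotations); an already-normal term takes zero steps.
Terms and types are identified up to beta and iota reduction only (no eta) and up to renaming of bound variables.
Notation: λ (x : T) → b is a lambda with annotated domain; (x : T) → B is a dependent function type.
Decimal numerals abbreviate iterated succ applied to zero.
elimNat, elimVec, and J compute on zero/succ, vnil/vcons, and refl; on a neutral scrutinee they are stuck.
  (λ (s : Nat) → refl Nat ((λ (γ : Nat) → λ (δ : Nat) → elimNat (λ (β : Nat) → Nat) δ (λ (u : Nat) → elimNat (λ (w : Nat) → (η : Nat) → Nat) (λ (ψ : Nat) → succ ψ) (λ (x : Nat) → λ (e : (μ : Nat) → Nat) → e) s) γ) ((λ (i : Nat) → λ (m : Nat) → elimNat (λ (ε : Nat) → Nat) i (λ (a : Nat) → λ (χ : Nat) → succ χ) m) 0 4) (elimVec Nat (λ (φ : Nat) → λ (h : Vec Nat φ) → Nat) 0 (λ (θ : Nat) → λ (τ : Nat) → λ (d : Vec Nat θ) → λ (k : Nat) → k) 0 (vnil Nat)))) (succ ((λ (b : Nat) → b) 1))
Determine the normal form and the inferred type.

reduced normal form:
  refl Nat 4
inferred type:
  Eq Nat 4 4
observation: contracting a beta-redex first, the term normalizes in 40 steps.


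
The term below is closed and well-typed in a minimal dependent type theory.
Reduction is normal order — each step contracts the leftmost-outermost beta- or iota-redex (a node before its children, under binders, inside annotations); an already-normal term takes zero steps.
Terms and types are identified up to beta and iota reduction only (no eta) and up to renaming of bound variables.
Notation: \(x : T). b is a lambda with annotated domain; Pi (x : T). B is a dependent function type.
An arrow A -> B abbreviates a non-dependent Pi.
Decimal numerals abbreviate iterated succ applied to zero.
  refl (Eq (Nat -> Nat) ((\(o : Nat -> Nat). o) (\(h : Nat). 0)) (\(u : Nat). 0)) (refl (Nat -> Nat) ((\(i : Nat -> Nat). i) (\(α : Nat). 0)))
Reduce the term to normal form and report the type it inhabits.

normal form:
  refl (Eq (Nat -> Nat) (\(o : Nat). 0) (\(h : Nat). 0)) (refl (Nat -> Nat) (\(u : Nat). 0))
type:
  Eq (Eq (Nat -> Nat) (\(o : Nat). 0) (\(h : Nat). 0)) (refl (Nat -> Nat) (\(u : Nat). 0)) (refl (Nat -> Nat) (\(i : Nat). 0))
observation: normalization takes exactly 2 steps under the normal-order strategy.


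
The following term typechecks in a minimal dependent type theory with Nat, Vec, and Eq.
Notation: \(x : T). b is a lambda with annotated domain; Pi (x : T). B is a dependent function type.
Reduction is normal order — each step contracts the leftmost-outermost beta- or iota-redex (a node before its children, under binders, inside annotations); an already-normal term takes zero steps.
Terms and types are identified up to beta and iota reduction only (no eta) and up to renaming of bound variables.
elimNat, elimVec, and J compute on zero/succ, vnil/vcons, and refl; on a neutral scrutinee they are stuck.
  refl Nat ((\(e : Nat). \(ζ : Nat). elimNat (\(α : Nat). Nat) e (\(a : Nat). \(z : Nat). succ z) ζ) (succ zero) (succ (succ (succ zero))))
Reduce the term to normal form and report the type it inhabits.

reduced normal form:
  refl Nat (succ (succ (succ (succ zero))))
type:
  Eq Nat (succ (succ (succ (succ zero)))) (succ (succ (succ (succ zero))))
observation: normalization takes exactly 12 steps under the normal-order strategy.


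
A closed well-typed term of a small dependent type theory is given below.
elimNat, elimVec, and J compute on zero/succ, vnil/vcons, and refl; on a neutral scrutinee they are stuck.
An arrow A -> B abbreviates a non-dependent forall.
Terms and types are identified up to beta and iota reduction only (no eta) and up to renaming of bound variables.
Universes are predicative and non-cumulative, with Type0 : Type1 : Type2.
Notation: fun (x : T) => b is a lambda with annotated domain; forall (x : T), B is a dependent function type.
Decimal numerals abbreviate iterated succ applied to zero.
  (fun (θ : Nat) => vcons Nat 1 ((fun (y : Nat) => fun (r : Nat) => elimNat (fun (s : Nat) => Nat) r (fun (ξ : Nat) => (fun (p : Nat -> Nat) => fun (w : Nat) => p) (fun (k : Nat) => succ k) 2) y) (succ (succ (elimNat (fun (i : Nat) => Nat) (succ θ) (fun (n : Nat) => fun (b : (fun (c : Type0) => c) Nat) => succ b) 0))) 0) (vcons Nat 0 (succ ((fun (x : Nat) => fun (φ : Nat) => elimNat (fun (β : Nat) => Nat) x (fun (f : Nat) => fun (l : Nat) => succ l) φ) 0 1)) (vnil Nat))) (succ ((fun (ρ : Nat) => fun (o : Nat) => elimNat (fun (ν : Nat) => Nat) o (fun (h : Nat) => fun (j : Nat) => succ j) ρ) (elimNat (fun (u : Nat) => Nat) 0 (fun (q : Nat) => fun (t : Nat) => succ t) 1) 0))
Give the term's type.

type:
  Vec Nat 2


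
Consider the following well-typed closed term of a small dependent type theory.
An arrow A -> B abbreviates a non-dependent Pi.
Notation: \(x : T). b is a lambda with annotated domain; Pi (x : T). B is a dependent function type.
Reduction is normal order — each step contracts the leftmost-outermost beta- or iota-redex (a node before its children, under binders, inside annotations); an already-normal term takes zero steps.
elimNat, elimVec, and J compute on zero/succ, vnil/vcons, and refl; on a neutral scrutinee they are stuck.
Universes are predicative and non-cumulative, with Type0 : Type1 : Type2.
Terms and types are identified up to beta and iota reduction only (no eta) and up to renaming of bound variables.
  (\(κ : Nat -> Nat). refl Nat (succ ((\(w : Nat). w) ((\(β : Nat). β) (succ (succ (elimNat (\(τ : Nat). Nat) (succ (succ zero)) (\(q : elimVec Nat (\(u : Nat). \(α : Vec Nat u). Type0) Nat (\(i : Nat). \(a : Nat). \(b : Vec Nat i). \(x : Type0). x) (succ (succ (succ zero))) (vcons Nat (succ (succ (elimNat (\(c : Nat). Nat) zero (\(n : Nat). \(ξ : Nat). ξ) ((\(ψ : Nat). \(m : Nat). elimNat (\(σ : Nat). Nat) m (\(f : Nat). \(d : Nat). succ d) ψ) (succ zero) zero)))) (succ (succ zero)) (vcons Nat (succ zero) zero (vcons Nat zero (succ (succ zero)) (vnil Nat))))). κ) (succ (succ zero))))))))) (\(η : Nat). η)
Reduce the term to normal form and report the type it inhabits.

resulting normal form:
  refl Nat (succ (succ (succ (succ (succ zero)))))
the term's type:
  Eq Nat (succ (succ (succ (succ (succ zero))))) (succ (succ (succ (succ (succ zero)))))
observation: 10 normal-order steps separate the term from its normal form.


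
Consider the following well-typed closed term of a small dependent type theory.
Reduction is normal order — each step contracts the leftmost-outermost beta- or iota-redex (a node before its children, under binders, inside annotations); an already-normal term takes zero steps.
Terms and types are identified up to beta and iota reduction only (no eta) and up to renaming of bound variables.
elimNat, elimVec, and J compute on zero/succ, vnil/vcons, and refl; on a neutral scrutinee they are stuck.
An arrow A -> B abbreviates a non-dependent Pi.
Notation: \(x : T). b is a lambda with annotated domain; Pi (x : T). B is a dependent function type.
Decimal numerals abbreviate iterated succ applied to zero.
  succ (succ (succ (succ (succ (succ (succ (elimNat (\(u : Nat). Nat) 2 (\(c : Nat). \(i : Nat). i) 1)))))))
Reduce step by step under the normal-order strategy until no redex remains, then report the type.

reduction (normal order):
  succ (succ (succ (succ (succ (succ (succ (elimNat (\(u : Nat). Nat) 2 (\(c : Nat). \(i : Nat). i) 1)))))))
  ~> succ (succ (succ (succ (succ (succ (succ ((\(u : Nat). \(c : Nat). c) 0 (elimNat (\(i : Nat). Nat) 2 (\(a : Nat). \(r : Nat). r) 0))))))))
  ~> succ (succ (succ (succ (succ (succ (succ ((\(u : Nat). u) (elimNat (\(c : Nat). Nat) 2 (\(i : Nat). \(a : Nat). a) 0))))))))
  ~> succ (succ (succ (succ (succ (succ (succ (elimNat (\(u : Nat). Nat) 2 (\(c : Nat). \(i : Nat). i) 0)))))))
  ~> 9
type:
  Nat


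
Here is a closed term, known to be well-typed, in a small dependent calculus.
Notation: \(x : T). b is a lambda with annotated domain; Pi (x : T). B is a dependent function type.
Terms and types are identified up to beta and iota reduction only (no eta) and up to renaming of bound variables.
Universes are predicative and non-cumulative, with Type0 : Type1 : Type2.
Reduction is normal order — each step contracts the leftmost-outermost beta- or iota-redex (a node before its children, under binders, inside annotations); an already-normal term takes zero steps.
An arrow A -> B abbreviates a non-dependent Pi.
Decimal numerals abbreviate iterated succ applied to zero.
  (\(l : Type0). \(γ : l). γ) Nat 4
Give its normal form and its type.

resulting normal form:
  4
type:
  Nat


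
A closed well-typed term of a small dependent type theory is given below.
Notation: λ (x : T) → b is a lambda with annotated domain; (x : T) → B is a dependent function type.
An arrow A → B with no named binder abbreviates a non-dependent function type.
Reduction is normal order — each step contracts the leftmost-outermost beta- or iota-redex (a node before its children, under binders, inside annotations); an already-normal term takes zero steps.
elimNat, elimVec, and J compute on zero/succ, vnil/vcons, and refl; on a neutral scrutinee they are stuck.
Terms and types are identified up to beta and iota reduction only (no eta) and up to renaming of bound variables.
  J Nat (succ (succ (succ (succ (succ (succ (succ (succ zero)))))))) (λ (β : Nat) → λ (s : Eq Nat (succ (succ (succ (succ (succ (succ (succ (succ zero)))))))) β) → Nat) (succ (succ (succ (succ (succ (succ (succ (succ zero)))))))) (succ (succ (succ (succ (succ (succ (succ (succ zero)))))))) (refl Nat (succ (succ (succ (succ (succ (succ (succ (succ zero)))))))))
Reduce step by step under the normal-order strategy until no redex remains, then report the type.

normal-order reduction:
  J Nat (succ (succ (succ (succ (succ (succ (succ (succ zero)))))))) (λ (β : Nat) → λ (s : Eq Nat (succ (succ (succ (succ (succ (succ (succ (succ zero)))))))) β) → Nat) (succ (succ (succ (succ (succ (succ (succ (succ zero)))))))) (succ (succ (succ (succ (succ (succ (succ (succ zero)))))))) (refl Nat (succ (succ (succ (succ (succ (succ (succ (succ zero)))))))))
  ~> succ (succ (succ (succ (succ (succ (succ (succ zero)))))))
inferred type:
  Nat


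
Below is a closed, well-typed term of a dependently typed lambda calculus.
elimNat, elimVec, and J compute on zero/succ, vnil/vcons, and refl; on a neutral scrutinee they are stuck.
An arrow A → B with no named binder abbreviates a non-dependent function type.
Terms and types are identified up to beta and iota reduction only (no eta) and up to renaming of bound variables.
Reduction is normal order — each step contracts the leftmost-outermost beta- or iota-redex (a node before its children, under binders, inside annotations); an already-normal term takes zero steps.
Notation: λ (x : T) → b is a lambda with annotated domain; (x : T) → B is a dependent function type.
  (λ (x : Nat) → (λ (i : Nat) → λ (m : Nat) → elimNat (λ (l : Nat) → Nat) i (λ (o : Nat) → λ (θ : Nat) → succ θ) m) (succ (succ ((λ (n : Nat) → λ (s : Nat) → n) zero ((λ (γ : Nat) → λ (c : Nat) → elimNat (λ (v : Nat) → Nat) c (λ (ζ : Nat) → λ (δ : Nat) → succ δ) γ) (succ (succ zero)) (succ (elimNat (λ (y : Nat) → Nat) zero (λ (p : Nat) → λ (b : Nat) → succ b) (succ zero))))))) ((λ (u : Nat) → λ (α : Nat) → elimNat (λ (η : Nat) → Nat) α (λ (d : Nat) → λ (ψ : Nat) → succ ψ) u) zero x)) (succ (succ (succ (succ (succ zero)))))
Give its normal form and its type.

normal form:
  succ (succ (succ (succ (succ (succ (succ zero))))))
inferred type:
  Nat
observation: reduction starts at a beta-redex, and 24 normal-order steps reach the normal form.


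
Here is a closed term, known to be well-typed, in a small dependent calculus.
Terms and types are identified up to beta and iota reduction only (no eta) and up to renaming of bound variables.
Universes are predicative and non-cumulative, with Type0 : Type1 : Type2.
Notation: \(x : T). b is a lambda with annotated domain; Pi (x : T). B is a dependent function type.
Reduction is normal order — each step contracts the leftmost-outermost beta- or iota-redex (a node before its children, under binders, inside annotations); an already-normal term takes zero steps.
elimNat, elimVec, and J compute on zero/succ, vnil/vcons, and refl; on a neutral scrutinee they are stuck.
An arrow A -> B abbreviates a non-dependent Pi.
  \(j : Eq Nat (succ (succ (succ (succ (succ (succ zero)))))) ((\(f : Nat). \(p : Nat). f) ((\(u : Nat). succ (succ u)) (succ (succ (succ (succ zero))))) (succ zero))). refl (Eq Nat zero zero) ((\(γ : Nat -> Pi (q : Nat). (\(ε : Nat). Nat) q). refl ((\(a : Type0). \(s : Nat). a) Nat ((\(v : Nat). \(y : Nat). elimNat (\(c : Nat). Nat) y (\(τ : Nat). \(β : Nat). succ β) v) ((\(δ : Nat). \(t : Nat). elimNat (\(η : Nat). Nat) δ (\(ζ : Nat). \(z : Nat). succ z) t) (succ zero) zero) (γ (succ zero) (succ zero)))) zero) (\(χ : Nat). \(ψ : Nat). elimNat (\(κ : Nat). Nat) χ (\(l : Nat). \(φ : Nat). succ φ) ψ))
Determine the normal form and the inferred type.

resulting normal form:
  \(j : Eq Nat (succ (succ (succ (succ (succ (succ zero)))))) (succ (succ (succ (succ (succ (succ zero))))))). refl (Eq Nat zero zero) (refl Nat zero)
inferred type:
  Eq Nat (succ (succ (succ (succ (succ (succ zero)))))) (succ (succ (succ (succ (succ (succ zero)))))) -> Eq (Eq Nat zero zero) (refl Nat zero) (refl Nat zero)


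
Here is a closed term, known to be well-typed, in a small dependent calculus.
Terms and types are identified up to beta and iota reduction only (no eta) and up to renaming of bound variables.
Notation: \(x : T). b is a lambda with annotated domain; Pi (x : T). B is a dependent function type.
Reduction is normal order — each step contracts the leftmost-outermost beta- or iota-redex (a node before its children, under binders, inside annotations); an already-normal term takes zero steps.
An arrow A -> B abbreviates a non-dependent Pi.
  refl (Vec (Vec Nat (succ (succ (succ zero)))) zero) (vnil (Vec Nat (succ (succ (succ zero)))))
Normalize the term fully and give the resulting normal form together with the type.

reduced normal form:
  refl (Vec (Vec Nat (succ (succ (succ zero)))) zero) (vnil (Vec Nat (succ (succ (succ zero)))))
the term's type:
  Eq (Vec (Vec Nat (succ (succ (succ zero)))) zero) (vnil (Vec Nat (succ (succ (succ zero))))) (vnil (Vec Nat (succ (succ (succ zero)))))


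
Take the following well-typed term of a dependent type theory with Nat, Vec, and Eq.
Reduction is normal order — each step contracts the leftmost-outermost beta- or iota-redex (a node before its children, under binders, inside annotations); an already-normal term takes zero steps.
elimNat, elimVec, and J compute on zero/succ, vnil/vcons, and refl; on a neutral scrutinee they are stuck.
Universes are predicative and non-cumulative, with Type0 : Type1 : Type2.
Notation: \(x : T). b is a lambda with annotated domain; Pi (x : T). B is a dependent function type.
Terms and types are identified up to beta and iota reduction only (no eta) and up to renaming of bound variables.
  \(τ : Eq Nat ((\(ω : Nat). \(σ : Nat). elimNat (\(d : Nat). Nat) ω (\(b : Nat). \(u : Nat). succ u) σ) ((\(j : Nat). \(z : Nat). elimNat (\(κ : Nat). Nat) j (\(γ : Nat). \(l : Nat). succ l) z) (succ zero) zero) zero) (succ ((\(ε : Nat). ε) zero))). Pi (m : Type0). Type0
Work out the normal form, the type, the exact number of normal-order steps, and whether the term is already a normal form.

resulting normal form:
  \(τ : Eq Nat (succ zero) (succ zero)). Pi (ω : Type0). Type0
the term's type:
  Pi (τ : Eq Nat (succ zero) (succ zero)). Type1
steps to reach normal form (normal order): 7
started in normal form: no
first contracted redex: a beta-redex


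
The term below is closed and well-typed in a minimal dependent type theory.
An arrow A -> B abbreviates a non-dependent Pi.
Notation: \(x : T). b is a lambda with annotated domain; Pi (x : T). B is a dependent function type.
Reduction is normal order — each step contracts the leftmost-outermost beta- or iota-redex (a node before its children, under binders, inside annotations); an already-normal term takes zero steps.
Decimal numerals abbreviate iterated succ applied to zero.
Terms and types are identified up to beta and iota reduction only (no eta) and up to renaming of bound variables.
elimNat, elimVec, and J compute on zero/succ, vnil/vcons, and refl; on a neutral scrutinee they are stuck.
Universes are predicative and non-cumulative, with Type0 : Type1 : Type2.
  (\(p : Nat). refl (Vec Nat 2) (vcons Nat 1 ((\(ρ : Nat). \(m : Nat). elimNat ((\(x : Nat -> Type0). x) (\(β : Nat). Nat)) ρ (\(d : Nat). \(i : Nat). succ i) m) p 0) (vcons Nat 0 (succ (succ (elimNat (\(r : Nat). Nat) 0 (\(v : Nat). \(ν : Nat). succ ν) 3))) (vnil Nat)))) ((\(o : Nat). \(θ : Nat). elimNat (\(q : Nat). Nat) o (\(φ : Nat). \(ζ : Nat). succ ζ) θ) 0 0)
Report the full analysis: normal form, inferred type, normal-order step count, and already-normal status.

normal form:
  refl (Vec Nat 2) (vcons Nat 1 0 (vcons Nat 0 5 (vnil Nat)))
inferred type:
  Eq (Vec Nat 2) (vcons Nat 1 0 (vcons Nat 0 5 (vnil Nat))) (vcons Nat 1 0 (vcons Nat 0 5 (vnil Nat)))
reduction steps (normal order): 17
already normal: no
first redex: a beta-redex


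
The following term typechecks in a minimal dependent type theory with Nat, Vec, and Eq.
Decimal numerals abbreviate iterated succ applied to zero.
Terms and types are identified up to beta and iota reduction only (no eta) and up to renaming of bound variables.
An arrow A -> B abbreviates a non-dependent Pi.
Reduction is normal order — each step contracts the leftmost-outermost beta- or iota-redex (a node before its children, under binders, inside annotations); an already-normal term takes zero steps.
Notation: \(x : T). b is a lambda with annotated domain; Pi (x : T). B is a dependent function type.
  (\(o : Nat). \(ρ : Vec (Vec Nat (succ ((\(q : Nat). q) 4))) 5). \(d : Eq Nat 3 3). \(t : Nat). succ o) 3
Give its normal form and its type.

resulting normal form:
  \(o : Vec (Vec Nat 5) 5). \(ρ : Eq Nat 3 3). \(q : Nat). 4
the term's type:
  Vec (Vec Nat 5) 5 -> Eq Nat 3 3 -> Nat -> Nat


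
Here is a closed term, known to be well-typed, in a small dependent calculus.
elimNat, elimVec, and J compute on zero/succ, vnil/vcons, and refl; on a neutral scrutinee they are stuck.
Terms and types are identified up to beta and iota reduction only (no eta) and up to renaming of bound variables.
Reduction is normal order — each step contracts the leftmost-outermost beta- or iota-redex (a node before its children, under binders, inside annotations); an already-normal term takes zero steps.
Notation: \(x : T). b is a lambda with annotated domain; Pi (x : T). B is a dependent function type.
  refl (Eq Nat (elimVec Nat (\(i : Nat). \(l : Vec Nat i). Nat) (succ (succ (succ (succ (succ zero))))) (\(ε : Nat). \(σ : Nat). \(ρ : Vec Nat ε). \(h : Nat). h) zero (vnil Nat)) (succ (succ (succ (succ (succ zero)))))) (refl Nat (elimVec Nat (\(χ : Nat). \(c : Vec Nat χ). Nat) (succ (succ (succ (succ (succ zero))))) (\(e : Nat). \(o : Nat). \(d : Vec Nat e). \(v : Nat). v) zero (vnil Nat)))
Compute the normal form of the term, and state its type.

normal form:
  refl (Eq Nat (succ (succ (succ (succ (succ zero))))) (succ (succ (succ (succ (succ zero)))))) (refl Nat (succ (succ (succ (succ (succ zero))))))
the term's type:
  Eq (Eq Nat (succ (succ (succ (succ (succ zero))))) (succ (succ (succ (succ (succ zero)))))) (refl Nat (succ (succ (succ (succ (succ zero)))))) (refl Nat (succ (succ (succ (succ (succ zero))))))


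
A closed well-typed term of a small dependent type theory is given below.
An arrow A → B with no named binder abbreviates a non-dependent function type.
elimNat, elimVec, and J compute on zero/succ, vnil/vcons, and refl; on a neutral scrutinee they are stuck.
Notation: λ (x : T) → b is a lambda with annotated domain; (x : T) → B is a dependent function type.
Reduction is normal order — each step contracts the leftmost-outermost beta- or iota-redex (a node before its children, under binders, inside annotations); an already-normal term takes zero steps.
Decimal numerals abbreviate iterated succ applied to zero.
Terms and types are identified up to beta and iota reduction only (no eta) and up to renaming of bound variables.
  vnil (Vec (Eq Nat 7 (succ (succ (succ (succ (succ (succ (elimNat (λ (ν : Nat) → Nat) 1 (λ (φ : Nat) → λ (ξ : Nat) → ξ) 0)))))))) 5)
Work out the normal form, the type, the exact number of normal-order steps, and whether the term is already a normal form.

resulting normal form:
  vnil (Vec (Eq Nat 7 7) 5)
inferred type:
  Vec (Vec (Eq Nat 7 7) 5) 0
steps to reach normal form (normal order): 1
started in normal form: no
first redex: an elimNat iota-redex


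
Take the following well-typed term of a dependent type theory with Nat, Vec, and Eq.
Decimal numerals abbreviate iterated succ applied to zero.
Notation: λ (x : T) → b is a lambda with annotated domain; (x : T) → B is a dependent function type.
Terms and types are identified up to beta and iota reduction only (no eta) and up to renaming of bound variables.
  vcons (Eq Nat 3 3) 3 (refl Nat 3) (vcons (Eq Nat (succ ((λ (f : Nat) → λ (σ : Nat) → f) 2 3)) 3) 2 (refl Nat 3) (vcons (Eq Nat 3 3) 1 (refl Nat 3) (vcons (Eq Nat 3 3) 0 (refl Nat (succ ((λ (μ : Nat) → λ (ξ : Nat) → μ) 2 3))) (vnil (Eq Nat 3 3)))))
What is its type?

type:
  Vec (Eq Nat 3 3) 4


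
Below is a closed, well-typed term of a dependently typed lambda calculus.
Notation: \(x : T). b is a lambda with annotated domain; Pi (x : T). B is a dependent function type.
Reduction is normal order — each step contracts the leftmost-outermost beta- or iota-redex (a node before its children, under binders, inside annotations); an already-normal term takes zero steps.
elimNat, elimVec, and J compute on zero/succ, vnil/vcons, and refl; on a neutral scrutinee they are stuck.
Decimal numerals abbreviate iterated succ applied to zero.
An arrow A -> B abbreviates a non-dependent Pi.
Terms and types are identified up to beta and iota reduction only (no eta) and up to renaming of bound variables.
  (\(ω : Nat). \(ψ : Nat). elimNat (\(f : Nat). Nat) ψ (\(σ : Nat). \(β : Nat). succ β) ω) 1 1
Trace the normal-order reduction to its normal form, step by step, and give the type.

reduction (normal order):
  (\(ω : Nat). \(ψ : Nat). elimNat (\(f : Nat). Nat) ψ (\(σ : Nat). \(β : Nat). succ β) ω) 1 1
  ~> (\(ω : Nat). elimNat (\(ψ : Nat). Nat) ω (\(f : Nat). \(σ : Nat). succ σ) 1) 1
  ~> elimNat (\(ω : Nat). Nat) 1 (\(ψ : Nat). \(f : Nat). succ f) 1
  ~> (\(ω : Nat). \(ψ : Nat). succ ψ) 0 (elimNat (\(f : Nat). Nat) 1 (\(σ : Nat). \(β : Nat). succ β) 0)
  ~> (\(ω : Nat). succ ω) (elimNat (\(ψ : Nat). Nat) 1 (\(f : Nat). \(σ : Nat). succ σ) 0)
  ~> succ (elimNat (\(ω : Nat). Nat) 1 (\(ψ : Nat). \(f : Nat). succ f) 0)
  ~> 2
type:
  Nat


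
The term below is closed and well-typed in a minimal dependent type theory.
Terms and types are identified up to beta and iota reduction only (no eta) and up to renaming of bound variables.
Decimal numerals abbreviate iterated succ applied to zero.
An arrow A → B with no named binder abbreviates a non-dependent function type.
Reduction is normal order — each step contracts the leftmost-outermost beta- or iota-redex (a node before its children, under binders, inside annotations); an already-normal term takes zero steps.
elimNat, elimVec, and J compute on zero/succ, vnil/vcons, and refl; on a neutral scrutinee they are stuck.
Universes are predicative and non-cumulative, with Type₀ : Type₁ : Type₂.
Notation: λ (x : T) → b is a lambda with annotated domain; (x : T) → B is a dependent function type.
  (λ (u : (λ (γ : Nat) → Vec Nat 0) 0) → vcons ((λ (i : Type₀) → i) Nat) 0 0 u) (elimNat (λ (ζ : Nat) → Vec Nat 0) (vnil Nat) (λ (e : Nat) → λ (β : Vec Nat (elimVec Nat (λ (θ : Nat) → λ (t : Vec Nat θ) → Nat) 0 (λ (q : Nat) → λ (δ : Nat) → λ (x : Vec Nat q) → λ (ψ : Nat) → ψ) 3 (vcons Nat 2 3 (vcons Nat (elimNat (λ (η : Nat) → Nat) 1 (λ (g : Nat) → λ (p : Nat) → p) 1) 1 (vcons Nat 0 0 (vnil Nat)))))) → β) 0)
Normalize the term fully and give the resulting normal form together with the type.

resulting normal form:
  vcons Nat 0 0 (vnil Nat)
the term's type:
  Vec Nat 1
observation: normalization takes exactly 3 steps under the normal-order strategy.


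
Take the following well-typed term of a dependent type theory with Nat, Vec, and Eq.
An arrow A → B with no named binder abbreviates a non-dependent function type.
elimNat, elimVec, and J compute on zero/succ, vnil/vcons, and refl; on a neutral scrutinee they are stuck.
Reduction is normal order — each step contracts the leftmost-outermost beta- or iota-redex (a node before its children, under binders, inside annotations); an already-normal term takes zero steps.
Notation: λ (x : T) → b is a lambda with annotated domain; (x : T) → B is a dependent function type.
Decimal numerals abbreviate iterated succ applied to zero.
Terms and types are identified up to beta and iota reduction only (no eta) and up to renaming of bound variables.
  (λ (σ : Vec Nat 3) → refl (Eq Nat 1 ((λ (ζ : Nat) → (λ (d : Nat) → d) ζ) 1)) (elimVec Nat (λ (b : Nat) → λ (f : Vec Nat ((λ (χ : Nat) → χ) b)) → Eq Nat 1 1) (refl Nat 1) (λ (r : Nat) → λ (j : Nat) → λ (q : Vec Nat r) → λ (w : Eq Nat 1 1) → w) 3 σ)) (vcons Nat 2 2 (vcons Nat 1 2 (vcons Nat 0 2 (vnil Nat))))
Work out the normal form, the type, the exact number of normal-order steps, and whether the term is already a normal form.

reduced normal form:
  refl (Eq Nat 1 1) (refl Nat 1)
type:
  Eq (Eq Nat 1 1) (refl Nat 1) (refl Nat 1)
reduction steps (normal order): 19
already normal: no
first contracted redex: a beta-redex


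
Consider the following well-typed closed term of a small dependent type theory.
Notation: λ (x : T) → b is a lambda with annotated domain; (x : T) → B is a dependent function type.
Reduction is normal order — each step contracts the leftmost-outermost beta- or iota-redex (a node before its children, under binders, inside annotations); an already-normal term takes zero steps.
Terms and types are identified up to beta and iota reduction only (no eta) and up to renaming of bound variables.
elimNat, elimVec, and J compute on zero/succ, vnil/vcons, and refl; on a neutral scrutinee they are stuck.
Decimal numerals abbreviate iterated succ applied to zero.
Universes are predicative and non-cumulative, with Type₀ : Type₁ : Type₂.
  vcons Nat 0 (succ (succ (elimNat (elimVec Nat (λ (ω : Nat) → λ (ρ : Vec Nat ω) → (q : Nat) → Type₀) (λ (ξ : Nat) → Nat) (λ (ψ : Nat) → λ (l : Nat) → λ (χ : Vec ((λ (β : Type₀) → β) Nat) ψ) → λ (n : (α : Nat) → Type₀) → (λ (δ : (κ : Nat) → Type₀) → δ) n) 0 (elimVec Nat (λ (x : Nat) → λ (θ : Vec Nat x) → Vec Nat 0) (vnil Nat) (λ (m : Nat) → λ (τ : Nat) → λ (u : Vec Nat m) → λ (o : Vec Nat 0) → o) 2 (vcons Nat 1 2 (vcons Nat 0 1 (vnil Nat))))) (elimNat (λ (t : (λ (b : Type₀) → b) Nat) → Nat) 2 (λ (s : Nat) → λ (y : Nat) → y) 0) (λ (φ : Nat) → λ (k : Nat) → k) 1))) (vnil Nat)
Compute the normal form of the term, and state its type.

reduced normal form:
  vcons Nat 0 4 (vnil Nat)
inferred type:
  Vec Nat 1
observation: the leftmost-outermost redex is an elimNat iota-redex, and normalization takes 5 steps.


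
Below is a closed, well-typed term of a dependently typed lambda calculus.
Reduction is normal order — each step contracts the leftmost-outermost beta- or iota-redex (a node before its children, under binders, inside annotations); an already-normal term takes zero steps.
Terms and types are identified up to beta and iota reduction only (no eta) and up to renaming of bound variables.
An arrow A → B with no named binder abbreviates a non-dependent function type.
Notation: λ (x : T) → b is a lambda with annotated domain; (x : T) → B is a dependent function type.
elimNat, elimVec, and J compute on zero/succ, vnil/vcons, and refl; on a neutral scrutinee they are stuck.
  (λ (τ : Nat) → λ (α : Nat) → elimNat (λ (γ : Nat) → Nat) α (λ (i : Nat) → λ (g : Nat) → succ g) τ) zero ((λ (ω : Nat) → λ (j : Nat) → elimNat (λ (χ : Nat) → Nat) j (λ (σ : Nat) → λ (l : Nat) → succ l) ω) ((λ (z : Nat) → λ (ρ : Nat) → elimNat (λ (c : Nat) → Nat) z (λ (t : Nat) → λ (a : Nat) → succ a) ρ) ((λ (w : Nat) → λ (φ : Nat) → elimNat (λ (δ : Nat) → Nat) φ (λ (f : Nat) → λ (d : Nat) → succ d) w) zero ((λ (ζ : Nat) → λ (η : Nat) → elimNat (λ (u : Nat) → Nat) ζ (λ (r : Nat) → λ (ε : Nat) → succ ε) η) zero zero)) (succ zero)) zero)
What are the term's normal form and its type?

normal form:
  succ zero
type:
  Nat
observation: the first redex contracted is a beta-redex; the normal form is reached in 21 normal-order steps.


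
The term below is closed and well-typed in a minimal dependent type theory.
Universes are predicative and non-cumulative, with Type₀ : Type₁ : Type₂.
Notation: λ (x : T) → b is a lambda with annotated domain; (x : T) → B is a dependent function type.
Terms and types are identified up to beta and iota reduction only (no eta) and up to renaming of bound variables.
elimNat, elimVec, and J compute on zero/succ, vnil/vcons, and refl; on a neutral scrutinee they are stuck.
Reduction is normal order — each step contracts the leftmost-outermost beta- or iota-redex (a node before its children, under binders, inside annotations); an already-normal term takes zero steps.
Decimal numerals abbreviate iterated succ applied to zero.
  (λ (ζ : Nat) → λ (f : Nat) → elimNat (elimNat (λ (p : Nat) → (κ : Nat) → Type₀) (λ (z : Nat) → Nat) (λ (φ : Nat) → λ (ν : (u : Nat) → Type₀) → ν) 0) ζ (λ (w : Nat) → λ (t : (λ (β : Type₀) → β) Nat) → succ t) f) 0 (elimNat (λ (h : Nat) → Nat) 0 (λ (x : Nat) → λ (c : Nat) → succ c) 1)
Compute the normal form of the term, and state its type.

normal form:
  1
inferred type:
  Nat
observation: reduction starts at a beta-redex, and 12 normal-order steps reach the normal form.


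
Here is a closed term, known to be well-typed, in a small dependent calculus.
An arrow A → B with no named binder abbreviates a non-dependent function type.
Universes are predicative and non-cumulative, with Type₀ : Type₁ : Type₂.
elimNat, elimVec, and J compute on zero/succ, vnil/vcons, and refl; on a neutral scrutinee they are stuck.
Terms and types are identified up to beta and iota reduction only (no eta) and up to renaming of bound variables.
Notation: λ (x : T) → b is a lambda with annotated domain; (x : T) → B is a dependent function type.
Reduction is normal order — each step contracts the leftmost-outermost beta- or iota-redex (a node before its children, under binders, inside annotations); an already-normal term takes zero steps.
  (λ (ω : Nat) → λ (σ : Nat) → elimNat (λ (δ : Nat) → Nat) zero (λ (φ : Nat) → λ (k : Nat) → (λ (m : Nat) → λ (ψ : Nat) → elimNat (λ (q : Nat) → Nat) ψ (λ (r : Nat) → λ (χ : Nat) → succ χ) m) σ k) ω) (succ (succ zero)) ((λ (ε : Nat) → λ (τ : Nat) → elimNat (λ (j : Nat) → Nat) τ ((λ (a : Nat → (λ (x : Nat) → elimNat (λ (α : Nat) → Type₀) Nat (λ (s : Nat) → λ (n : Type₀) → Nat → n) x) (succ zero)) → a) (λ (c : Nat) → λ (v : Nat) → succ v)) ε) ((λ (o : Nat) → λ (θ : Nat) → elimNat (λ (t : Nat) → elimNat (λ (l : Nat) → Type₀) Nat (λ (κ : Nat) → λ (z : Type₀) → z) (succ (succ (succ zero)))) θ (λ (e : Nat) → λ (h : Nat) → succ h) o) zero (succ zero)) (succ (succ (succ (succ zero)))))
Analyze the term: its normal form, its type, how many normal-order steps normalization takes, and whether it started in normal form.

resulting normal form:
  succ (succ (succ (succ (succ (succ (succ (succ (succ (succ zero)))))))))
the term's type:
  Nat
normal-order step count: 65
started in normal form: no
first contracted redex: a beta-redex
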